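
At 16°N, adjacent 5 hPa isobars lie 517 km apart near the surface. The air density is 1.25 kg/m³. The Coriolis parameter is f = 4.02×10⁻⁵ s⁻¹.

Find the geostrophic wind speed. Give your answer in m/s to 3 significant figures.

Pressure gradient: |∂P/∂n| = 500 Pa / 517000 m = 9.67×10⁻⁴ Pa/m
Geostrophic balance (pressure-gradient force = Coriolis force):
V_g = (1/(fρ)) |∂P/∂n| = 9.67×10⁻⁴ / (4.02×10⁻⁵ × 1.25) = 19.2 m/s

19.2 m/s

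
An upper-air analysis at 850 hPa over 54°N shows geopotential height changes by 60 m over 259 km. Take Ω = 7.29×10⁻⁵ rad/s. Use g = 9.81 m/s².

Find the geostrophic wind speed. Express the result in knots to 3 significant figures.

Coriolis parameter at 54°N:
f = 2Ω sin φ = 2 × 7.29×10⁻⁵ × sin 54° = 1.18×10⁻⁴ s⁻¹
Height gradient: |∂Z/∂n| = 60 m / 259000 m = 2.32×10⁻⁴
On a pressure surface, geostrophic balance gives V_g = (g/f)|∂Z/∂n|:
V_g = 9.81 × 2.32×10⁻⁴ / 1.18×10⁻⁴ = 19.3 m/s
Converting: 19.3 m/s × 1.944 = 37.5 knots

37.5 knots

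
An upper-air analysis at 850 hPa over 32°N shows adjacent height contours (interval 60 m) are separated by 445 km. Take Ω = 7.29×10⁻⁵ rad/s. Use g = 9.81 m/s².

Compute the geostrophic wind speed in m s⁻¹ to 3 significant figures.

Coriolis parameter at 32°N:
f = 2Ω sin φ = 2 × 7.29×10⁻⁵ × sin 32° = 7.73×10⁻⁵ s⁻¹
Height gradient: |∂Z/∂n| = 60 m / 445000 m = 1.35×10⁻⁴
On a pressure surface, geostrophic balance gives V_g = (g/f)|∂Z/∂n|:
V_g = 9.81 × 1.35×10⁻⁴ / 7.73×10⁻⁵ = 17.1 m/s

17.1 m s⁻¹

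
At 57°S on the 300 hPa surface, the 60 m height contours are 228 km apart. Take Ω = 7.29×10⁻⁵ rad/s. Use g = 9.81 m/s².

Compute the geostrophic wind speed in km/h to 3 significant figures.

76.0 km/h

Coriolis parameter at 57°S:
f = 2Ω sin φ = 2 × 7.29×10⁻⁵ × sin 57° = 1.22×10⁻⁴ s⁻¹
Height gradient: |∂Z/∂n| = 60 m / 228000 m = 2.63×10⁻⁴
On a pressure surface, geostrophic balance gives V_g = (g/f)|∂Z/∂n|:
V_g = 9.81 × 2.63×10⁻⁴ / 1.22×10⁻⁴ = 21.1 m/s
Converting: 21.1 m/s × 3.6 = 76.0 km/h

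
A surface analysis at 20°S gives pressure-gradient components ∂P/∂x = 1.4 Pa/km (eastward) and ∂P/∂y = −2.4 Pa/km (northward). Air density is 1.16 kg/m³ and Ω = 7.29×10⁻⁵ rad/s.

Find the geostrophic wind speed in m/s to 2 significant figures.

Coriolis parameter at 20°S:
f = 2Ω sin φ = 2 × 7.29×10⁻⁵ × sin 20° = 4.99×10⁻⁵ s⁻¹
In the Southern Hemisphere f is negative: f = −4.99×10⁻⁵ s⁻¹.
Component geostrophic relations (x east, y north):
u_g = −(1/(fρ)) ∂P/∂y,  v_g = (1/(fρ)) ∂P/∂x
u_g = −(−2.4×10⁻³)/(−4.99×10⁻⁵ × 1.16) = −41.5 m/s;  v_g = (1.4×10⁻³)/(−4.99×10⁻⁵ × 1.16) = −24.2 m/s
|V_g| = √(u_g² + v_g²) = 48.0 m/s

48 m/s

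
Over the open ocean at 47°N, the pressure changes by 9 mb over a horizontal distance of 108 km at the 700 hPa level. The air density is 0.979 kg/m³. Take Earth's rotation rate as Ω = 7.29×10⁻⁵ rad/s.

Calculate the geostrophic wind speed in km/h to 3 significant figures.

Coriolis parameter at 47°N:
f = 2Ω sin φ = 2 × 7.29×10⁻⁵ × sin 47° = 1.07×10⁻⁴ s⁻¹
Pressure gradient: |∂P/∂n| = 900 Pa / 108000 m = 8.33×10⁻³ Pa/m
Geostrophic balance (pressure-gradient force = Coriolis force):
V_g = (1/(fρ)) |∂P/∂n| = 8.33×10⁻³ / (1.07×10⁻⁴ × 0.979) = 79.8 m/s
Converting: 79.8 m/s × 3.6 = 287 km/h

287 km/h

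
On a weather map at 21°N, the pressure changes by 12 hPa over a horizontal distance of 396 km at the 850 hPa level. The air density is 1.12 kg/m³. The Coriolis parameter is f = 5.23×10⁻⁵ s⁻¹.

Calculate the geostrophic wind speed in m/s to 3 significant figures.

Pressure gradient: |∂P/∂n| = 1200 Pa / 396000 m = 3.03×10⁻³ Pa/m
Geostrophic balance (pressure-gradient force = Coriolis force):
V_g = (1/(fρ)) |∂P/∂n| = 3.03×10⁻³ / (5.23×10⁻⁵ × 1.12) = 51.7 m/s

51.7 m/s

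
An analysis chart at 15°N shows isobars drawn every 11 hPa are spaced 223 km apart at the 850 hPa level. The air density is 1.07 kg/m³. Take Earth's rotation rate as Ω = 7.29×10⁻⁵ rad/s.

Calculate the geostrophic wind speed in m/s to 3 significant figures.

122 m/s

Coriolis parameter at 15°N:
f = 2Ω sin φ = 2 × 7.29×10⁻⁵ × sin 15° = 3.77×10⁻⁵ s⁻¹
Pressure gradient: |∂P/∂n| = 1100 Pa / 223000 m = 4.93×10⁻³ Pa/m
Geostrophic balance (pressure-gradient force = Coriolis force):
V_g = (1/(fρ)) |∂P/∂n| = 4.93×10⁻³ / (3.77×10⁻⁵ × 1.07) = 122 m/s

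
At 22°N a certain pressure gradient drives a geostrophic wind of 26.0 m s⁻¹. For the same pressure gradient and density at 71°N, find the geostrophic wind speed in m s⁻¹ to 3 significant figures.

10.3 m s⁻¹

With the same pressure gradient and density, V_g ∝ 1/f ∝ 1/sin φ.
V₂ = V₁ · sin φ₁ / sin φ₂ = 26.0 × sin 22° / sin 71°
V₂ = 26.0 × 0.3746/0.9455 = 10.3 m s⁻¹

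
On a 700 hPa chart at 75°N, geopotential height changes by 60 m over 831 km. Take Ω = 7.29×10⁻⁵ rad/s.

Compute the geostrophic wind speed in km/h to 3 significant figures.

Coriolis parameter at 75°N:
f = 2Ω sin φ = 2 × 7.29×10⁻⁵ × sin 75° = 1.41×10⁻⁴ s⁻¹
Height gradient: |∂Z/∂n| = 60 m / 831000 m = 7.22×10⁻⁵
On a pressure surface, geostrophic balance gives V_g = (g/f)|∂Z/∂n|:
V_g = 9.81 × 7.22×10⁻⁵ / 1.41×10⁻⁴ = 5.03 m/s
Converting: 5.03 m/s × 3.6 = 18.1 km/h

18.1 km/h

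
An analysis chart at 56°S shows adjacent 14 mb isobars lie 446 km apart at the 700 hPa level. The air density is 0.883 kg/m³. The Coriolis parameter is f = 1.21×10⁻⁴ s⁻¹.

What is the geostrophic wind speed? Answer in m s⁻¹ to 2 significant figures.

Pressure gradient: |∂P/∂n| = 1400 Pa / 446000 m = 3.14×10⁻³ Pa/m
Geostrophic balance (pressure-gradient force = Coriolis force):
V_g = (1/(fρ)) |∂P/∂n| = 3.14×10⁻³ / (1.21×10⁻⁴ × 0.883) = 29.4 m/s

29 m s⁻¹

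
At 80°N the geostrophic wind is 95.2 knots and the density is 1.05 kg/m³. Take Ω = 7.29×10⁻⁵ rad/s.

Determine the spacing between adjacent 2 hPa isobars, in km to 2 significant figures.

27 km

Coriolis parameter at 80°N:
f = 2Ω sin φ = 2 × 7.29×10⁻⁵ × sin 80° = 1.44×10⁻⁴ s⁻¹
Wind speed in SI: 95.2 knots = 49.0 m/s
Geostrophic balance rearranged: |∂P/∂n| = f ρ V_g
|∂P/∂n| = 1.44×10⁻⁴ × 1.05 × 49.0 = 7.38×10⁻³ Pa/m
Isobar spacing: Δn = ΔP/|∂P/∂n| = 200 Pa / 7.38×10⁻³ Pa/m = 27087 m ≈ 27 km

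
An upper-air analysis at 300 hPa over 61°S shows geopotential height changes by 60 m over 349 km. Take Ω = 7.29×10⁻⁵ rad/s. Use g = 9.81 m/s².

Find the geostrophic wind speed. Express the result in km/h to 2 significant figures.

48 km/h

Coriolis parameter at 61°S:
f = 2Ω sin φ = 2 × 7.29×10⁻⁵ × sin 61° = 1.28×10⁻⁴ s⁻¹
Height gradient: |∂Z/∂n| = 60 m / 349000 m = 1.72×10⁻⁴
On a pressure surface, geostrophic balance gives V_g = (g/f)|∂Z/∂n|:
V_g = 9.81 × 1.72×10⁻⁴ / 1.28×10⁻⁴ = 13.2 m/s
Converting: 13.2 m/s × 3.6 = 48 km/h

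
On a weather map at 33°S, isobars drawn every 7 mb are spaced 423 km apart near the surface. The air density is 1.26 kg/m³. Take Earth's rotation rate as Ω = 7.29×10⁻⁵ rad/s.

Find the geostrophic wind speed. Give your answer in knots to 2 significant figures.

Coriolis parameter at 33°S:
f = 2Ω sin φ = 2 × 7.29×10⁻⁵ × sin 33° = 7.94×10⁻⁵ s⁻¹
Pressure gradient: |∂P/∂n| = 700 Pa / 423000 m = 1.65×10⁻³ Pa/m
Geostrophic balance (pressure-gradient force = Coriolis force):
V_g = (1/(fρ)) |∂P/∂n| = 1.65×10⁻³ / (7.94×10⁻⁵ × 1.26) = 16.5 m/s
Converting: 16.5 m/s × 1.944 = 32 knots

32 knots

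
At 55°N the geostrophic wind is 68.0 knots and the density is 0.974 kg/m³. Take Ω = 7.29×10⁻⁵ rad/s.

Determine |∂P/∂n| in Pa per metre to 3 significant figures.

Coriolis parameter at 55°N:
f = 2Ω sin φ = 2 × 7.29×10⁻⁵ × sin 55° = 1.19×10⁻⁴ s⁻¹
Wind speed in SI: 68.0 knots = 35.0 m/s
Geostrophic balance rearranged: |∂P/∂n| = f ρ V_g
|∂P/∂n| = 1.19×10⁻⁴ × 0.974 × 35.0 = 4.07×10⁻³ Pa/m

4.07×10⁻³ Pa/m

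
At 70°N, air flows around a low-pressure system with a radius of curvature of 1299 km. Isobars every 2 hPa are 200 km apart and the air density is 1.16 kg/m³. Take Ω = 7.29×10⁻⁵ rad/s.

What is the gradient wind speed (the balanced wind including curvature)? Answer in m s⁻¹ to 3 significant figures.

6.08 m s⁻¹

Coriolis parameter at 70°N:
f = 2Ω sin φ = 2 × 7.29×10⁻⁵ × sin 70° = 1.37×10⁻⁴ s⁻¹
Pressure gradient: |∂P/∂n| = 200 Pa / 200000 m = 1.00×10⁻³ Pa/m
Geostrophic speed: V_g = |∂P/∂n|/(fρ) = 1.00×10⁻³/(1.37×10⁻⁴ × 1.16) = 6.29 m/s
Around a low, centrifugal force acts outward with Coriolis, so pressure-gradient force balances both:
(1/ρ)|∂P/∂n| = fV + V²/R  →  V² + fR·V − fR·V_g = 0
With fR = 1.37×10⁻⁴ × 1299×10³ m = 178 m/s:
V = [−fR + √((fR)² + 4 fR V_g)]/2 = [−178 + √(178² + 4×178×6.29)]/2 = 6.08 m/s
Subgeostrophic (V < V_g = 6.29 m/s), as expected around a low.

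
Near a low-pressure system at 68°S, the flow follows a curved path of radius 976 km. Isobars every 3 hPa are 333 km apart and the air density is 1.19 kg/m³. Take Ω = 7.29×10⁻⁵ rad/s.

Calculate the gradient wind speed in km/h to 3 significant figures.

19.4 km/h

Coriolis parameter at 68°S:
f = 2Ω sin φ = 2 × 7.29×10⁻⁵ × sin 68° = 1.35×10⁻⁴ s⁻¹
Pressure gradient: |∂P/∂n| = 300 Pa / 333000 m = 9.01×10⁻⁴ Pa/m
Geostrophic speed: V_g = |∂P/∂n|/(fρ) = 9.01×10⁻⁴/(1.35×10⁻⁴ × 1.19) = 5.60 m/s
Around a low, centrifugal force acts outward with Coriolis, so pressure-gradient force balances both:
(1/ρ)|∂P/∂n| = fV + V²/R  →  V² + fR·V − fR·V_g = 0
With fR = 1.35×10⁻⁴ × 976×10³ m = 132 m/s:
V = [−fR + √((fR)² + 4 fR V_g)]/2 = [−132 + √(132² + 4×132×5.6)]/2 = 5.38 m/s
Subgeostrophic (V < V_g = 5.6 m/s), as expected around a low.
Converting: 5.38 m/s × 3.6 = 19.4 km/h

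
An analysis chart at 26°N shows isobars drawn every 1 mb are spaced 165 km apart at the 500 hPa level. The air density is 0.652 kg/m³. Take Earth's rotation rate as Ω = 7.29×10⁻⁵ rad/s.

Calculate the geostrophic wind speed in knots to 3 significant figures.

Coriolis parameter at 26°N:
f = 2Ω sin φ = 2 × 7.29×10⁻⁵ × sin 26° = 6.39×10⁻⁵ s⁻¹
Pressure gradient: |∂P/∂n| = 100 Pa / 165000 m = 6.06×10⁻⁴ Pa/m
Geostrophic balance (pressure-gradient force = Coriolis force):
V_g = (1/(fρ)) |∂P/∂n| = 6.06×10⁻⁴ / (6.39×10⁻⁵ × 0.652) = 14.5 m/s
Converting: 14.5 m/s × 1.944 = 28.3 knots

28.3 knots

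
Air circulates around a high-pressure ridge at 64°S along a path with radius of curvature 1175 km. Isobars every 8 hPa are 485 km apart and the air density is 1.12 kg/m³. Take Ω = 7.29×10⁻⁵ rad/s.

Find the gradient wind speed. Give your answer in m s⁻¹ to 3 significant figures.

Coriolis parameter at 64°S:
f = 2Ω sin φ = 2 × 7.29×10⁻⁵ × sin 64° = 1.31×10⁻⁴ s⁻¹
Pressure gradient: |∂P/∂n| = 800 Pa / 485000 m = 1.65×10⁻³ Pa/m
Geostrophic speed: V_g = |∂P/∂n|/(fρ) = 1.65×10⁻³/(1.31×10⁻⁴ × 1.12) = 11.2 m/s
Around a high, pressure-gradient force acts outward with centrifugal, so Coriolis balances both:
fV = (1/ρ)|∂P/∂n| + V²/R  →  V² − fR·V + fR·V_g = 0
With fR = 1.31×10⁻⁴ × 1175×10³ m = 154 m/s:
V = [fR − √((fR)² − 4 fR V_g)]/2 = [154 − √(154² − 4×154×11.2)]/2 = 12.2 m/s
Supergeostrophic (V > V_g = 11.2 m/s), as expected around a high.

12.2 m s⁻¹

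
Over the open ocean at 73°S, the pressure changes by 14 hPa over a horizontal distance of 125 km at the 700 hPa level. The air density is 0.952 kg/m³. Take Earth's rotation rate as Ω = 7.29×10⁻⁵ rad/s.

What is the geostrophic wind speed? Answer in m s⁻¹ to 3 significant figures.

84.4 m s⁻¹

Coriolis parameter at 73°S:
f = 2Ω sin φ = 2 × 7.29×10⁻⁵ × sin 73° = 1.39×10⁻⁴ s⁻¹
Pressure gradient: |∂P/∂n| = 1400 Pa / 125000 m = 1.12×10⁻² Pa/m
Geostrophic balance (pressure-gradient force = Coriolis force):
V_g = (1/(fρ)) |∂P/∂n| = 1.12×10⁻² / (1.39×10⁻⁴ × 0.952) = 84.4 m/s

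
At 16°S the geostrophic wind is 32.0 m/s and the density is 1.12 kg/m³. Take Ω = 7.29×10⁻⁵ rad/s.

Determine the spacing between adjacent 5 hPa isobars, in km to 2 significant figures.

Coriolis parameter at 16°S:
f = 2Ω sin φ = 2 × 7.29×10⁻⁵ × sin 16° = 4.02×10⁻⁵ s⁻¹
Geostrophic balance rearranged: |∂P/∂n| = f ρ V_g
|∂P/∂n| = 4.02×10⁻⁵ × 1.12 × 32.0 = 1.44×10⁻³ Pa/m
Isobar spacing: Δn = ΔP/|∂P/∂n| = 500 Pa / 1.44×10⁻³ Pa/m = 347141 m ≈ 350 km

350 km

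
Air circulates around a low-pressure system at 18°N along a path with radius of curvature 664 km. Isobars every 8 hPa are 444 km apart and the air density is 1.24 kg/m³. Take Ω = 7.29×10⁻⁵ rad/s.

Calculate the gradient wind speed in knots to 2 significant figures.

Coriolis parameter at 18°N:
f = 2Ω sin φ = 2 × 7.29×10⁻⁵ × sin 18° = 4.51×10⁻⁵ s⁻¹
Pressure gradient: |∂P/∂n| = 800 Pa / 444000 m = 1.80×10⁻³ Pa/m
Geostrophic speed: V_g = |∂P/∂n|/(fρ) = 1.80×10⁻³/(4.51×10⁻⁵ × 1.24) = 32.3 m/s
Around a low, centrifugal force acts outward with Coriolis, so pressure-gradient force balances both:
(1/ρ)|∂P/∂n| = fV + V²/R  →  V² + fR·V − fR·V_g = 0
With fR = 4.51×10⁻⁵ × 664×10³ m = 29.9 m/s:
V = [−fR + √((fR)² + 4 fR V_g)]/2 = [−29.9 + √(29.9² + 4×29.9×32.3)]/2 = 19.5 m/s
Subgeostrophic (V < V_g = 32.3 m/s), as expected around a low.
Converting: 19.5 m/s × 1.944 = 38 knots

38 knots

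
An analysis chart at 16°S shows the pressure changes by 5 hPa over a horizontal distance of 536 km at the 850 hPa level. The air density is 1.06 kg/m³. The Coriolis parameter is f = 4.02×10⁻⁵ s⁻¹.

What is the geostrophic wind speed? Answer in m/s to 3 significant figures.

21.9 m/s

Pressure gradient: |∂P/∂n| = 500 Pa / 536000 m = 9.33×10⁻⁴ Pa/m
Geostrophic balance (pressure-gradient force = Coriolis force):
V_g = (1/(fρ)) |∂P/∂n| = 9.33×10⁻⁴ / (4.02×10⁻⁵ × 1.06) = 21.9 m/s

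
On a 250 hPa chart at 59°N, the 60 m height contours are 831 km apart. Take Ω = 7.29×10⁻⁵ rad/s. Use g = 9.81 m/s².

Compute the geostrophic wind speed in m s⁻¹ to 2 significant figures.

Coriolis parameter at 59°N:
f = 2Ω sin φ = 2 × 7.29×10⁻⁵ × sin 59° = 1.25×10⁻⁴ s⁻¹
Height gradient: |∂Z/∂n| = 60 m / 831000 m = 7.22×10⁻⁵
On a pressure surface, geostrophic balance gives V_g = (g/f)|∂Z/∂n|:
V_g = 9.81 × 7.22×10⁻⁵ / 1.25×10⁻⁴ = 5.67 m/s

5.7 m s⁻¹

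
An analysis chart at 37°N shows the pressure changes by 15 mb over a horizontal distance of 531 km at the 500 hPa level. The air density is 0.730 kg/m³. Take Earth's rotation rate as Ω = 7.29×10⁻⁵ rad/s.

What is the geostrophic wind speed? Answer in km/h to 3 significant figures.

Coriolis parameter at 37°N:
f = 2Ω sin φ = 2 × 7.29×10⁻⁵ × sin 37° = 8.77×10⁻⁵ s⁻¹
Pressure gradient: |∂P/∂n| = 1500 Pa / 531000 m = 2.82×10⁻³ Pa/m
Geostrophic balance (pressure-gradient force = Coriolis force):
V_g = (1/(fρ)) |∂P/∂n| = 2.82×10⁻³ / (8.77×10⁻⁵ × 0.730) = 44.1 m/s
Converting: 44.1 m/s × 3.6 = 159 km/h

159 km/h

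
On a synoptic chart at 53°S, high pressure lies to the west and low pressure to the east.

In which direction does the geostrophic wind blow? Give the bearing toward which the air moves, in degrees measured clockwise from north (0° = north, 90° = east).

The pressure-gradient force points toward the east (bearing 090°).
Geostrophic balance: in the Southern Hemisphere the Coriolis force deflects motion to the left, so the geostrophic wind blows 90° to the left of the pressure-gradient force (low pressure on the right).
Rotating 090° by 90° counterclockwise gives 000° — the wind blows toward the north.

000°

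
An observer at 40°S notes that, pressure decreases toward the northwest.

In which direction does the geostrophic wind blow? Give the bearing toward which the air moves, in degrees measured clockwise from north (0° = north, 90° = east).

The pressure-gradient force points toward the northwest (bearing 315°).
Geostrophic balance: in the Southern Hemisphere the Coriolis force deflects motion to the left, so the geostrophic wind blows 90° to the left of the pressure-gradient force (low pressure on the right).
Rotating 315° by 90° counterclockwise gives 225° — the wind blows toward the southwest.

225°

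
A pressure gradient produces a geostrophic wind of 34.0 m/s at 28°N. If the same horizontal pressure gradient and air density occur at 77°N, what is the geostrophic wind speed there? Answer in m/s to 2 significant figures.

16 m/s

With the same pressure gradient and density, V_g ∝ 1/f ∝ 1/sin φ.
V₂ = V₁ · sin φ₁ / sin φ₂ = 34.0 × sin 28° / sin 77°
V₂ = 34.0 × 0.4695/0.9744 = 16 m/s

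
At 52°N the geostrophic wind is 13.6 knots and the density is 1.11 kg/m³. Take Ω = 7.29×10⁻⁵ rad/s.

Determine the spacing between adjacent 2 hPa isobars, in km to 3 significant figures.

224 km

Coriolis parameter at 52°N:
f = 2Ω sin φ = 2 × 7.29×10⁻⁵ × sin 52° = 1.15×10⁻⁴ s⁻¹
Wind speed in SI: 13.6 knots = 7.00 m/s
Geostrophic balance rearranged: |∂P/∂n| = f ρ V_g
|∂P/∂n| = 1.15×10⁻⁴ × 1.11 × 7.00 = 8.92×10⁻⁴ Pa/m
Isobar spacing: Δn = ΔP/|∂P/∂n| = 200 Pa / 8.92×10⁻⁴ Pa/m = 224151 m ≈ 224 km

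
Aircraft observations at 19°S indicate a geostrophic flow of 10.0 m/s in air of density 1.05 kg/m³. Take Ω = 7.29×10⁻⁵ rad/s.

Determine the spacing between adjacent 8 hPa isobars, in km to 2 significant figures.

1600 km

Coriolis parameter at 19°S:
f = 2Ω sin φ = 2 × 7.29×10⁻⁵ × sin 19° = 4.75×10⁻⁵ s⁻¹
Geostrophic balance rearranged: |∂P/∂n| = f ρ V_g
|∂P/∂n| = 4.75×10⁻⁵ × 1.05 × 10.0 = 4.98×10⁻⁴ Pa/m
Isobar spacing: Δn = ΔP/|∂P/∂n| = 800 Pa / 4.98×10⁻⁴ Pa/m = 1605097 m ≈ 1600 km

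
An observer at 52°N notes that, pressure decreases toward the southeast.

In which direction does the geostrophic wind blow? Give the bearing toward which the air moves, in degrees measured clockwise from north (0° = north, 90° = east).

The pressure-gradient force points toward the southeast (bearing 135°).
Geostrophic balance: in the Northern Hemisphere the Coriolis force deflects motion to the right, so the geostrophic wind blows 90° to the right of the pressure-gradient force (low pressure on the left).
Rotating 135° by 90° clockwise gives 225° — the wind blows toward the southwest.

225°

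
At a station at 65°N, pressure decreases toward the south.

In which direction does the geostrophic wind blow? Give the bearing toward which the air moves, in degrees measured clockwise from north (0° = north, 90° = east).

270°

The pressure-gradient force points toward the south (bearing 180°).
Geostrophic balance: in the Northern Hemisphere the Coriolis force deflects motion to the right, so the geostrophic wind blows 90° to the right of the pressure-gradient force (low pressure on the left).
Rotating 180° by 90° clockwise gives 270° — the wind blows toward the west.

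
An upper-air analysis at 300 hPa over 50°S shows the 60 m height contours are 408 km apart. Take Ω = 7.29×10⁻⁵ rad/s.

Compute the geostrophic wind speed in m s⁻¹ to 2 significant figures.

Coriolis parameter at 50°S:
f = 2Ω sin φ = 2 × 7.29×10⁻⁵ × sin 50° = 1.12×10⁻⁴ s⁻¹
Height gradient: |∂Z/∂n| = 60 m / 408000 m = 1.47×10⁻⁴
On a pressure surface, geostrophic balance gives V_g = (g/f)|∂Z/∂n|:
V_g = 9.81 × 1.47×10⁻⁴ / 1.12×10⁻⁴ = 12.9 m/s

13 m s⁻¹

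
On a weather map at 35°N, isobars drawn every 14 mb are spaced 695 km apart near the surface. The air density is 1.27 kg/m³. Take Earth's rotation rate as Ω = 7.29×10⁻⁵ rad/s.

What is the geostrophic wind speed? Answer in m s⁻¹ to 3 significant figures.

19.0 m s⁻¹

Coriolis parameter at 35°N:
f = 2Ω sin φ = 2 × 7.29×10⁻⁵ × sin 35° = 8.36×10⁻⁵ s⁻¹
Pressure gradient: |∂P/∂n| = 1400 Pa / 695000 m = 2.01×10⁻³ Pa/m
Geostrophic balance (pressure-gradient force = Coriolis force):
V_g = (1/(fρ)) |∂P/∂n| = 2.01×10⁻³ / (8.36×10⁻⁵ × 1.27) = 19.0 m/s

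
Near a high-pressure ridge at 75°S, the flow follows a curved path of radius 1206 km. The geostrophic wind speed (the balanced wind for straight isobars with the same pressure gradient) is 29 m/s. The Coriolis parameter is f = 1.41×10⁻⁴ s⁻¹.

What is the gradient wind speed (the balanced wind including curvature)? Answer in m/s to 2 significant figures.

37 m/s

Around a high, pressure-gradient force acts outward with centrifugal, so Coriolis balances both:
fV = (1/ρ)|∂P/∂n| + V²/R  →  V² − fR·V + fR·V_g = 0
With fR = 1.41×10⁻⁴ × 1206×10³ m = 170 m/s:
V = [fR − √((fR)² − 4 fR V_g)]/2 = [170 − √(170² − 4×170×29)]/2 = 37.1 m/s
Supergeostrophic (V > V_g = 29 m/s), as expected around a high.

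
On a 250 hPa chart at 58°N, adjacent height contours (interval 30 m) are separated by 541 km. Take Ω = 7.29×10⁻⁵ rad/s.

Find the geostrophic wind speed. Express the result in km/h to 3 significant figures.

15.8 km/h

Coriolis parameter at 58°N:
f = 2Ω sin φ = 2 × 7.29×10⁻⁵ × sin 58° = 1.24×10⁻⁴ s⁻¹
Height gradient: |∂Z/∂n| = 30 m / 541000 m = 5.55×10⁻⁵
On a pressure surface, geostrophic balance gives V_g = (g/f)|∂Z/∂n|:
V_g = 9.81 × 5.55×10⁻⁵ / 1.24×10⁻⁴ = 4.40 m/s
Converting: 4.40 m/s × 3.6 = 15.8 km/h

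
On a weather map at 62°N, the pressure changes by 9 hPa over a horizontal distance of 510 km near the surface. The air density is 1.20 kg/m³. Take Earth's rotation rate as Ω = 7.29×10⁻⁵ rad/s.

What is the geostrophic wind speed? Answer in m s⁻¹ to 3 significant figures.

11.4 m s⁻¹

Coriolis parameter at 62°N:
f = 2Ω sin φ = 2 × 7.29×10⁻⁵ × sin 62° = 1.29×10⁻⁴ s⁻¹
Pressure gradient: |∂P/∂n| = 900 Pa / 510000 m = 1.76×10⁻³ Pa/m
Geostrophic balance (pressure-gradient force = Coriolis force):
V_g = (1/(fρ)) |∂P/∂n| = 1.76×10⁻³ / (1.29×10⁻⁴ × 1.20) = 11.4 m/s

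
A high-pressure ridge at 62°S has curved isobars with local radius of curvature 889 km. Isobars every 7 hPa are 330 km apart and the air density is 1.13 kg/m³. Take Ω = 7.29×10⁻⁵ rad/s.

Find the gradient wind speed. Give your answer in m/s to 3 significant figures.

Coriolis parameter at 62°S:
f = 2Ω sin φ = 2 × 7.29×10⁻⁵ × sin 62° = 1.29×10⁻⁴ s⁻¹
Pressure gradient: |∂P/∂n| = 700 Pa / 330000 m = 2.12×10⁻³ Pa/m
Geostrophic speed: V_g = |∂P/∂n|/(fρ) = 2.12×10⁻³/(1.29×10⁻⁴ × 1.13) = 14.6 m/s
Around a high, pressure-gradient force acts outward with centrifugal, so Coriolis balances both:
fV = (1/ρ)|∂P/∂n| + V²/R  →  V² − fR·V + fR·V_g = 0
With fR = 1.29×10⁻⁴ × 889×10³ m = 114 m/s:
V = [fR − √((fR)² − 4 fR V_g)]/2 = [114 − √(114² − 4×114×14.6)]/2 = 17.2 m/s
Supergeostrophic (V > V_g = 14.6 m/s), as expected around a high.

17.2 m/s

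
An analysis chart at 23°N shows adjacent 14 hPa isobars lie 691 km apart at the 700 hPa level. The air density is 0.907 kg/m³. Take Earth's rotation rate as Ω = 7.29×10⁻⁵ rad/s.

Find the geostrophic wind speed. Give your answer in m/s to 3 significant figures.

Coriolis parameter at 23°N:
f = 2Ω sin φ = 2 × 7.29×10⁻⁵ × sin 23° = 5.70×10⁻⁵ s⁻¹
Pressure gradient: |∂P/∂n| = 1400 Pa / 691000 m = 2.03×10⁻³ Pa/m
Geostrophic balance (pressure-gradient force = Coriolis force):
V_g = (1/(fρ)) |∂P/∂n| = 2.03×10⁻³ / (5.70×10⁻⁵ × 0.907) = 39.2 m/s

39.2 m/s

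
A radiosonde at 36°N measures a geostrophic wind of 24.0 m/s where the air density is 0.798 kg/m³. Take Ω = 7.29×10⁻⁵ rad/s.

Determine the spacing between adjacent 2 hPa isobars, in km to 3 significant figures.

Coriolis parameter at 36°N:
f = 2Ω sin φ = 2 × 7.29×10⁻⁵ × sin 36° = 8.57×10⁻⁵ s⁻¹
Geostrophic balance rearranged: |∂P/∂n| = f ρ V_g
|∂P/∂n| = 8.57×10⁻⁵ × 0.798 × 24.0 = 1.64×10⁻³ Pa/m
Isobar spacing: Δn = ΔP/|∂P/∂n| = 200 Pa / 1.64×10⁻³ Pa/m = 121854 m ≈ 122 km

122 km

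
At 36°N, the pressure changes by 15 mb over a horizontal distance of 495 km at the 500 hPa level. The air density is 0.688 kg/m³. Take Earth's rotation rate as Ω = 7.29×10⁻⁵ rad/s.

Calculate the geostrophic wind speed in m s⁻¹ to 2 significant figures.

51 m s⁻¹

Coriolis parameter at 36°N:
f = 2Ω sin φ = 2 × 7.29×10⁻⁵ × sin 36° = 8.57×10⁻⁵ s⁻¹
Pressure gradient: |∂P/∂n| = 1500 Pa / 495000 m = 3.03×10⁻³ Pa/m
Geostrophic balance (pressure-gradient force = Coriolis force):
V_g = (1/(fρ)) |∂P/∂n| = 3.03×10⁻³ / (8.57×10⁻⁵ × 0.688) = 51.4 m/s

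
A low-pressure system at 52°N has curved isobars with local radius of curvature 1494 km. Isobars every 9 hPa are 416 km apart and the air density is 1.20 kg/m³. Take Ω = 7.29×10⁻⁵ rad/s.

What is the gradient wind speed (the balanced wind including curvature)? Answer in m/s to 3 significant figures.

14.5 m/s

Coriolis parameter at 52°N:
f = 2Ω sin φ = 2 × 7.29×10⁻⁵ × sin 52° = 1.15×10⁻⁴ s⁻¹
Pressure gradient: |∂P/∂n| = 900 Pa / 416000 m = 2.16×10⁻³ Pa/m
Geostrophic speed: V_g = |∂P/∂n|/(fρ) = 2.16×10⁻³/(1.15×10⁻⁴ × 1.20) = 15.7 m/s
Around a low, centrifugal force acts outward with Coriolis, so pressure-gradient force balances both:
(1/ρ)|∂P/∂n| = fV + V²/R  →  V² + fR·V − fR·V_g = 0
With fR = 1.15×10⁻⁴ × 1494×10³ m = 172 m/s:
V = [−fR + √((fR)² + 4 fR V_g)]/2 = [−172 + √(172² + 4×172×15.7)]/2 = 14.5 m/s
Subgeostrophic (V < V_g = 15.7 m/s), as expected around a low.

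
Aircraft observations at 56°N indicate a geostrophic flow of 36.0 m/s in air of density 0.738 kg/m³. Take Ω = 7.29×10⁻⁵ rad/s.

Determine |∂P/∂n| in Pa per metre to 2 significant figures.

3.2×10⁻³ Pa/m

Coriolis parameter at 56°N:
f = 2Ω sin φ = 2 × 7.29×10⁻⁵ × sin 56° = 1.21×10⁻⁴ s⁻¹
Geostrophic balance rearranged: |∂P/∂n| = f ρ V_g
|∂P/∂n| = 1.21×10⁻⁴ × 0.738 × 36.0 = 3.21×10⁻³ Pa/m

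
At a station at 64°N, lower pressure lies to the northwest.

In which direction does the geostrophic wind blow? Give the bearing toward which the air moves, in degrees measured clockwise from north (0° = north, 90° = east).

The pressure-gradient force points toward the northwest (bearing 315°).
Geostrophic balance: in the Northern Hemisphere the Coriolis force deflects motion to the right, so the geostrophic wind blows 90° to the right of the pressure-gradient force (low pressure on the left).
Rotating 315° by 90° clockwise gives 045° — the wind blows toward the northeast.

045°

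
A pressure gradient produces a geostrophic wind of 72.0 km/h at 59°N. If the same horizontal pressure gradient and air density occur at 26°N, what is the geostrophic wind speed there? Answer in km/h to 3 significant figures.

141 km/h

With the same pressure gradient and density, V_g ∝ 1/f ∝ 1/sin φ.
V₂ = V₁ · sin φ₁ / sin φ₂ = 72.0 × sin 59° / sin 26°
V₂ = 72.0 × 0.8572/0.4384 = 141 km/h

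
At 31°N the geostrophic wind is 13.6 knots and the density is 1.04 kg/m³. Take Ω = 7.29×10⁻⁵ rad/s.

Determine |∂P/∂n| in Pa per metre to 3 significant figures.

Coriolis parameter at 31°N:
f = 2Ω sin φ = 2 × 7.29×10⁻⁵ × sin 31° = 7.51×10⁻⁵ s⁻¹
Wind speed in SI: 13.6 knots = 7.00 m/s
Geostrophic balance rearranged: |∂P/∂n| = f ρ V_g
|∂P/∂n| = 7.51×10⁻⁵ × 1.04 × 7.00 = 5.46×10⁻⁴ Pa/m

5.46×10⁻⁴ Pa/m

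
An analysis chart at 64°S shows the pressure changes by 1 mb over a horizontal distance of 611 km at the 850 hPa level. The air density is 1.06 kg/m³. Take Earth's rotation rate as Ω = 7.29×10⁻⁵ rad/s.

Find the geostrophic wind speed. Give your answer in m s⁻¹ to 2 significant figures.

1.2 m s⁻¹

Coriolis parameter at 64°S:
f = 2Ω sin φ = 2 × 7.29×10⁻⁵ × sin 64° = 1.31×10⁻⁴ s⁻¹
Pressure gradient: |∂P/∂n| = 100 Pa / 611000 m = 1.64×10⁻⁴ Pa/m
Geostrophic balance (pressure-gradient force = Coriolis force):
V_g = (1/(fρ)) |∂P/∂n| = 1.64×10⁻⁴ / (1.31×10⁻⁴ × 1.06) = 1.18 m/s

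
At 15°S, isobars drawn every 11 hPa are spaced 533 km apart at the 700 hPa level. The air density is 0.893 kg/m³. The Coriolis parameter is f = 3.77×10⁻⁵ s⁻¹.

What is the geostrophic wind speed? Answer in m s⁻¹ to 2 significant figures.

Pressure gradient: |∂P/∂n| = 1100 Pa / 533000 m = 2.06×10⁻³ Pa/m
Geostrophic balance (pressure-gradient force = Coriolis force):
V_g = (1/(fρ)) |∂P/∂n| = 2.06×10⁻³ / (3.77×10⁻⁵ × 0.893) = 61.3 m/s

61 m s⁻¹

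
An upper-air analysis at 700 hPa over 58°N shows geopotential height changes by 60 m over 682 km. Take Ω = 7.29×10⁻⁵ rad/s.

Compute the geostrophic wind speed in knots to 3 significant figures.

Coriolis parameter at 58°N:
f = 2Ω sin φ = 2 × 7.29×10⁻⁵ × sin 58° = 1.24×10⁻⁴ s⁻¹
Height gradient: |∂Z/∂n| = 60 m / 682000 m = 8.80×10⁻⁵
On a pressure surface, geostrophic balance gives V_g = (g/f)|∂Z/∂n|:
V_g = 9.81 × 8.80×10⁻⁵ / 1.24×10⁻⁴ = 6.98 m/s
Converting: 6.98 m/s × 1.944 = 13.6 knots

13.6 knots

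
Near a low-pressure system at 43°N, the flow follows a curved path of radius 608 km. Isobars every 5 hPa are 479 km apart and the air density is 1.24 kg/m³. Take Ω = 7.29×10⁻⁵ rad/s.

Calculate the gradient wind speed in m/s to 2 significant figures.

Coriolis parameter at 43°N:
f = 2Ω sin φ = 2 × 7.29×10⁻⁵ × sin 43° = 9.94×10⁻⁵ s⁻¹
Pressure gradient: |∂P/∂n| = 500 Pa / 479000 m = 1.04×10⁻³ Pa/m
Geostrophic speed: V_g = |∂P/∂n|/(fρ) = 1.04×10⁻³/(9.94×10⁻⁵ × 1.24) = 8.47 m/s
Around a low, centrifugal force acts outward with Coriolis, so pressure-gradient force balances both:
(1/ρ)|∂P/∂n| = fV + V²/R  →  V² + fR·V − fR·V_g = 0
With fR = 9.94×10⁻⁵ × 608×10³ m = 60.5 m/s:
V = [−fR + √((fR)² + 4 fR V_g)]/2 = [−60.5 + √(60.5² + 4×60.5×8.47)]/2 = 7.53 m/s
Subgeostrophic (V < V_g = 8.47 m/s), as expected around a low.

7.5 m/s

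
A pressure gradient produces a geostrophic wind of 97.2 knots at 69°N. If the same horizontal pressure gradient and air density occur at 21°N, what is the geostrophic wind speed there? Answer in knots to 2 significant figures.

250 knots

With the same pressure gradient and density, V_g ∝ 1/f ∝ 1/sin φ.
V₂ = V₁ · sin φ₁ / sin φ₂ = 97.2 × sin 69° / sin 21°
V₂ = 97.2 × 0.9336/0.3584 = 250 knots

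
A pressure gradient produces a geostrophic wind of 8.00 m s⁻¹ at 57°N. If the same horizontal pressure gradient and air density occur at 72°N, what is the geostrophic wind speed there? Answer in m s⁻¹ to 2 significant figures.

With the same pressure gradient and density, V_g ∝ 1/f ∝ 1/sin φ.
V₂ = V₁ · sin φ₁ / sin φ₂ = 8.00 × sin 57° / sin 72°
V₂ = 8.00 × 0.8387/0.9511 = 7.1 m s⁻¹

7.1 m s⁻¹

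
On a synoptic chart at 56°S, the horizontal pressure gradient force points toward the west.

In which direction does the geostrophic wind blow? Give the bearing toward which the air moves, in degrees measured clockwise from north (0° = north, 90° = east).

The pressure-gradient force points toward the west (bearing 270°).
Geostrophic balance: in the Southern Hemisphere the Coriolis force deflects motion to the left, so the geostrophic wind blows 90° to the left of the pressure-gradient force (low pressure on the right).
Rotating 270° by 90° counterclockwise gives 180° — the wind blows toward the south.

180°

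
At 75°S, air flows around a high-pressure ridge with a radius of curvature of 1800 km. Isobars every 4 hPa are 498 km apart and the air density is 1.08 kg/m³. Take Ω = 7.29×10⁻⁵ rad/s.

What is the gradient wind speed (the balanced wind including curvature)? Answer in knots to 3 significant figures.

Coriolis parameter at 75°S:
f = 2Ω sin φ = 2 × 7.29×10⁻⁵ × sin 75° = 1.41×10⁻⁴ s⁻¹
Pressure gradient: |∂P/∂n| = 400 Pa / 498000 m = 8.03×10⁻⁴ Pa/m
Geostrophic speed: V_g = |∂P/∂n|/(fρ) = 8.03×10⁻⁴/(1.41×10⁻⁴ × 1.08) = 5.28 m/s
Around a high, pressure-gradient force acts outward with centrifugal, so Coriolis balances both:
fV = (1/ρ)|∂P/∂n| + V²/R  →  V² − fR·V + fR·V_g = 0
With fR = 1.41×10⁻⁴ × 1800×10³ m = 253 m/s:
V = [fR − √((fR)² − 4 fR V_g)]/2 = [253 − √(253² − 4×253×5.28)]/2 = 5.4 m/s
Supergeostrophic (V > V_g = 5.28 m/s), as expected around a high.
Converting: 5.4 m/s × 1.944 = 10.5 knots

10.5 knots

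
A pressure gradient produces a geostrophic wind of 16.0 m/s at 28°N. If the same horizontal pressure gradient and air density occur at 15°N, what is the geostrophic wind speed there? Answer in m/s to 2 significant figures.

29 m/s

With the same pressure gradient and density, V_g ∝ 1/f ∝ 1/sin φ.
V₂ = V₁ · sin φ₁ / sin φ₂ = 16.0 × sin 28° / sin 15°
V₂ = 16.0 × 0.4695/0.2588 = 29 m/s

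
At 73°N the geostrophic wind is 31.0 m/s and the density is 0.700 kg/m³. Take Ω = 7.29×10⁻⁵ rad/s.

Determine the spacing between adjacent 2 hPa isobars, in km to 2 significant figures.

66 km

Coriolis parameter at 73°N:
f = 2Ω sin φ = 2 × 7.29×10⁻⁵ × sin 73° = 1.39×10⁻⁴ s⁻¹
Geostrophic balance rearranged: |∂P/∂n| = f ρ V_g
|∂P/∂n| = 1.39×10⁻⁴ × 0.700 × 31.0 = 3.03×10⁻³ Pa/m
Isobar spacing: Δn = ΔP/|∂P/∂n| = 200 Pa / 3.03×10⁻³ Pa/m = 66102 m ≈ 66 km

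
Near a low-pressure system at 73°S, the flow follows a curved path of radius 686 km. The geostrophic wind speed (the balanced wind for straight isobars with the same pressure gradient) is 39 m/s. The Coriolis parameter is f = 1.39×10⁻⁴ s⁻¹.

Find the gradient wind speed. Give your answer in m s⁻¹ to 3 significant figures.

29.7 m s⁻¹

Around a low, centrifugal force acts outward with Coriolis, so pressure-gradient force balances both:
(1/ρ)|∂P/∂n| = fV + V²/R  →  V² + fR·V − fR·V_g = 0
With fR = 1.39×10⁻⁴ × 686×10³ m = 95.4 m/s:
V = [−fR + √((fR)² + 4 fR V_g)]/2 = [−95.4 + √(95.4² + 4×95.4×39)]/2 = 29.7 m/s
Subgeostrophic (V < V_g = 39 m/s), as expected around a low.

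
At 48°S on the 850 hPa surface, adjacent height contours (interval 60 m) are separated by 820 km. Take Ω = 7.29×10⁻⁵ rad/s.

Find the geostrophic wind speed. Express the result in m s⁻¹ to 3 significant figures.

Coriolis parameter at 48°S:
f = 2Ω sin φ = 2 × 7.29×10⁻⁵ × sin 48° = 1.08×10⁻⁴ s⁻¹
Height gradient: |∂Z/∂n| = 60 m / 820000 m = 7.32×10⁻⁵
On a pressure surface, geostrophic balance gives V_g = (g/f)|∂Z/∂n|:
V_g = 9.81 × 7.32×10⁻⁵ / 1.08×10⁻⁴ = 6.62 m/s

6.62 m s⁻¹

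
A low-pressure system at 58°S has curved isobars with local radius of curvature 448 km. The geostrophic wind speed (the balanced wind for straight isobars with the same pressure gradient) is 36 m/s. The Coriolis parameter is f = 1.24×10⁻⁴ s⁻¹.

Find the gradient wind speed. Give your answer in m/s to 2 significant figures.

Around a low, centrifugal force acts outward with Coriolis, so pressure-gradient force balances both:
(1/ρ)|∂P/∂n| = fV + V²/R  →  V² + fR·V − fR·V_g = 0
With fR = 1.24×10⁻⁴ × 448×10³ m = 55.6 m/s:
V = [−fR + √((fR)² + 4 fR V_g)]/2 = [−55.6 + √(55.6² + 4×55.6×36)]/2 = 24.9 m/s
Subgeostrophic (V < V_g = 36 m/s), as expected around a low.

25 m/s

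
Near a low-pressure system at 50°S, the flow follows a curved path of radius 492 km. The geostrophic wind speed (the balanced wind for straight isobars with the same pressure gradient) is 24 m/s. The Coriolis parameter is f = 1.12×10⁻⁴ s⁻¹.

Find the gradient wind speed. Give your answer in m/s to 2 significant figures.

Around a low, centrifugal force acts outward with Coriolis, so pressure-gradient force balances both:
(1/ρ)|∂P/∂n| = fV + V²/R  →  V² + fR·V − fR·V_g = 0
With fR = 1.12×10⁻⁴ × 492×10³ m = 55.1 m/s:
V = [−fR + √((fR)² + 4 fR V_g)]/2 = [−55.1 + √(55.1² + 4×55.1×24)]/2 = 18.1 m/s
Subgeostrophic (V < V_g = 24 m/s), as expected around a low.

18 m/s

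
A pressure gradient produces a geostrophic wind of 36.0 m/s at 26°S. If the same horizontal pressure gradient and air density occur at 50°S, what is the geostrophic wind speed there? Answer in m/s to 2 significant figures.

With the same pressure gradient and density, V_g ∝ 1/f ∝ 1/sin φ.
V₂ = V₁ · sin φ₁ / sin φ₂ = 36.0 × sin 26° / sin 50°
V₂ = 36.0 × 0.4384/0.7660 = 21 m/s

21 m/s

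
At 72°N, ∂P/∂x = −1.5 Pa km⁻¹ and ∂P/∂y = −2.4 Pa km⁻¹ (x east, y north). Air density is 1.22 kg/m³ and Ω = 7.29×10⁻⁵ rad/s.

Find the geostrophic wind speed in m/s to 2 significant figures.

17 m/s

Coriolis parameter at 72°N:
f = 2Ω sin φ = 2 × 7.29×10⁻⁵ × sin 72° = 1.39×10⁻⁴ s⁻¹
Component geostrophic relations (x east, y north):
u_g = −(1/(fρ)) ∂P/∂y,  v_g = (1/(fρ)) ∂P/∂x
u_g = −(−2.4×10⁻³)/(1.39×10⁻⁴ × 1.22) = 14.2 m/s;  v_g = (−1.5×10⁻³)/(1.39×10⁻⁴ × 1.22) = −8.87 m/s
|V_g| = √(u_g² + v_g²) = 16.7 m/s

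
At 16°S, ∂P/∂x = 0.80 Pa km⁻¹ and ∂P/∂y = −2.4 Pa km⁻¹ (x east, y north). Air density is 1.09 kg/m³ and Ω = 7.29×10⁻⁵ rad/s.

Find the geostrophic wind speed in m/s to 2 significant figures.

Coriolis parameter at 16°S:
f = 2Ω sin φ = 2 × 7.29×10⁻⁵ × sin 16° = 4.02×10⁻⁵ s⁻¹
In the Southern Hemisphere f is negative: f = −4.02×10⁻⁵ s⁻¹.
Component geostrophic relations (x east, y north):
u_g = −(1/(fρ)) ∂P/∂y,  v_g = (1/(fρ)) ∂P/∂x
u_g = −(−2.4×10⁻³)/(−4.02×10⁻⁵ × 1.09) = −54.8 m/s;  v_g = (0.80×10⁻³)/(−4.02×10⁻⁵ × 1.09) = −18.3 m/s
|V_g| = √(u_g² + v_g²) = 57.8 m/s

58 m/s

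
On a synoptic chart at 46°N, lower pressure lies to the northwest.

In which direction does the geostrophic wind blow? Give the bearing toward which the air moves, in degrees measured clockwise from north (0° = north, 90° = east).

045°

The pressure-gradient force points toward the northwest (bearing 315°).
Geostrophic balance: in the Northern Hemisphere the Coriolis force deflects motion to the right, so the geostrophic wind blows 90° to the right of the pressure-gradient force (low pressure on the left).
Rotating 315° by 90° clockwise gives 045° — the wind blows toward the northeast.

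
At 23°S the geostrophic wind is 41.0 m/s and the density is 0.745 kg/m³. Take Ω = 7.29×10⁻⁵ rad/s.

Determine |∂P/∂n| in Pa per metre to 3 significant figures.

1.74×10⁻³ Pa/m

Coriolis parameter at 23°S:
f = 2Ω sin φ = 2 × 7.29×10⁻⁵ × sin 23° = 5.70×10⁻⁵ s⁻¹
Geostrophic balance rearranged: |∂P/∂n| = f ρ V_g
|∂P/∂n| = 5.70×10⁻⁵ × 0.745 × 41.0 = 1.74×10⁻³ Pa/m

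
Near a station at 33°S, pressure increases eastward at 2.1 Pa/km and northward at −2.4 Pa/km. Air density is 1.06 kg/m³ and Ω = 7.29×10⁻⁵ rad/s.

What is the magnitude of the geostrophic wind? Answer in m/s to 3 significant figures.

Coriolis parameter at 33°S:
f = 2Ω sin φ = 2 × 7.29×10⁻⁵ × sin 33° = 7.94×10⁻⁵ s⁻¹
In the Southern Hemisphere f is negative: f = −7.94×10⁻⁵ s⁻¹.
Component geostrophic relations (x east, y north):
u_g = −(1/(fρ)) ∂P/∂y,  v_g = (1/(fρ)) ∂P/∂x
u_g = −(−2.4×10⁻³)/(−7.94×10⁻⁵ × 1.06) = −28.5 m/s;  v_g = (2.1×10⁻³)/(−7.94×10⁻⁵ × 1.06) = −24.9 m/s
|V_g| = √(u_g² + v_g²) = 37.9 m/s

37.9 m/s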